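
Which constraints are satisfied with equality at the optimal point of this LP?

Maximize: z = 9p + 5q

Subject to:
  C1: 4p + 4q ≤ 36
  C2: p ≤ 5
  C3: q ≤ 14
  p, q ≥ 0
Optimal: p = 5, q = 4
Binding: C1, C2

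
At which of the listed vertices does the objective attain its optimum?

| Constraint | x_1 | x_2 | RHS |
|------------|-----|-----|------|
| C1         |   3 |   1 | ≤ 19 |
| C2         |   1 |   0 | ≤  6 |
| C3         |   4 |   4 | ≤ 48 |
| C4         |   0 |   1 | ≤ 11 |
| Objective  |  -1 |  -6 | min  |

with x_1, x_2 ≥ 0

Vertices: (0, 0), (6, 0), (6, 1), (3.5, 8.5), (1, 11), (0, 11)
(1, 11) with z = -67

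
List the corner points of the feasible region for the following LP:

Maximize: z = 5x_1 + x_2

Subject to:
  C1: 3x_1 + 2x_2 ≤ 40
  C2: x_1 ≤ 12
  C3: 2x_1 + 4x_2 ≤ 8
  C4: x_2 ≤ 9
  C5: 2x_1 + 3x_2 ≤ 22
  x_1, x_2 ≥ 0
Each vertex is the intersection of two constraint boundaries that also satisfies all remaining constraints:
  x_1 = 0 and x_2 = 0 → (0, 0)
  2x_1 + 4x_2 = 8 and x_2 = 0 → (4, 0)
  2x_1 + 4x_2 = 8 and x_1 = 0 → (0, 2)

Vertices: (0, 0), (4, 0), (0, 2)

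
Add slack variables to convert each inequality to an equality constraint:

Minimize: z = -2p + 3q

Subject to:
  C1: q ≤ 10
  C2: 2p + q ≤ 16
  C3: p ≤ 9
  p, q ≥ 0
min z = -2p + 3q

s.t.
  q + s1 = 10
  2p + q + s2 = 16
  p + s3 = 9
  p, q, s1, s2, s3 ≥ 0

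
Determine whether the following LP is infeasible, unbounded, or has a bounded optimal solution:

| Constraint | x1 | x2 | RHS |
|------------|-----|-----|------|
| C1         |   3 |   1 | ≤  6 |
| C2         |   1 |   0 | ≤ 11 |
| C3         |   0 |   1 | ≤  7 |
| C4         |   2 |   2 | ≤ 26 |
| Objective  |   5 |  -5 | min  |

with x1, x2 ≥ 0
The point (0, 6) satisfies every constraint, so the LP is feasible; the constraints give x1 ≤ 11 and x2 ≤ 7, which with x1, x2 ≥ 0 keep the feasible region inside a bounded box. A feasible, bounded LP attains a finite optimum at a vertex.

Evaluating z = 5x1 - 5x2 at each vertex:
  (0, 0): z = 0
  (2, 0): z = 10
  (0, 6): z = -30

Feasible with finite optimum z* = -30 at (0, 6).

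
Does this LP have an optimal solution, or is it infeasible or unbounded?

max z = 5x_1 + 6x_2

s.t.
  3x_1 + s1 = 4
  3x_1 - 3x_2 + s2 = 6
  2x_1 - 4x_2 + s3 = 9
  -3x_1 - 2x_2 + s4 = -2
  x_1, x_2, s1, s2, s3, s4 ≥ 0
Feasible point: (0, 1) satisfies every constraint, so the LP is feasible.
Direction d = (0, 1): for each constraint row a, a·d ≤ 0 —
  (3)(0) + (0)(1) = 0 ≤ 0
  (3)(0) + (-3)(1) = -3 ≤ 0
  (2)(0) + (-4)(1) = -4 ≤ 0
  (-3)(0) + (-2)(1) = -2 ≤ 0
and d ≥ 0, so (0, 1) + t·d stays feasible for every t ≥ 0. Along this ray z = 5x_1 + 6x_2 changes by 6 per unit t, so z → +∞.

Unbounded — the objective can increase without bound over the feasible region.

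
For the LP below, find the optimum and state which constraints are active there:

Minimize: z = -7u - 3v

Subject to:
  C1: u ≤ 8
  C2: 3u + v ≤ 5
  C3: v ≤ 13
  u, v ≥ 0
Optimal: u = 0, v = 5
Binding: C2, u ≥ 0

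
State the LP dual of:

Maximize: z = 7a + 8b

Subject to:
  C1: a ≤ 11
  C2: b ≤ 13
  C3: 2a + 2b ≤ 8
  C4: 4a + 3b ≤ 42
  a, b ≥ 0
Minimize: z = 11y1 + 13y2 + 8y3 + 42y4

Subject to:
  C1: -y1 - 2y3 - 4y4 ≤ -7
  C2: -y2 - 2y3 - 3y4 ≤ -8
  y1, y2, y3, y4 ≥ 0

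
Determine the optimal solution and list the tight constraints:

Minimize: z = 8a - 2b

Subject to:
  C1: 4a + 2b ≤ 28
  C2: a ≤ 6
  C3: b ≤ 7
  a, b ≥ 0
Optimal: a = 0, b = 7
Slack at optimum:
  C1: slack = 14
  C2: slack = 6
  C3: slack = 0 (binding)
  a ≥ 0: a = 0 (binding)
  b ≥ 0: b = 7
Binding constraints: C3, a ≥ 0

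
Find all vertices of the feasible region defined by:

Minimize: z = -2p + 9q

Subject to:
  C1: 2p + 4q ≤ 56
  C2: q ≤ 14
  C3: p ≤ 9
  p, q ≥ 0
Each vertex is the intersection of two constraint boundaries that also satisfies all remaining constraints:
  p = 0 and q = 0 → (0, 0)
  p = 9 and q = 0 → (9, 0)
  2p + 4q = 56 and p = 9 → (9, 9.5)
  2p + 4q = 56 and q = 14 → (0, 14)

Vertices: (0, 0), (9, 0), (9, 9.5), (0, 14)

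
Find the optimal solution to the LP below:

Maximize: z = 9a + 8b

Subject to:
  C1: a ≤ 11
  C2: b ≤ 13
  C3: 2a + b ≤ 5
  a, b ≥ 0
a = 0, b = 5, z = 40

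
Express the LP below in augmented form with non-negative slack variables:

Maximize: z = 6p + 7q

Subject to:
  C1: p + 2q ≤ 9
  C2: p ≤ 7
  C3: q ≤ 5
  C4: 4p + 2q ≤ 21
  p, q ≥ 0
max z = 6p + 7q

s.t.
  p + 2q + s1 = 9
  p + s2 = 7
  q + s3 = 5
  4p + 2q + s4 = 21
  p, q, s1, s2, s3, s4 ≥ 0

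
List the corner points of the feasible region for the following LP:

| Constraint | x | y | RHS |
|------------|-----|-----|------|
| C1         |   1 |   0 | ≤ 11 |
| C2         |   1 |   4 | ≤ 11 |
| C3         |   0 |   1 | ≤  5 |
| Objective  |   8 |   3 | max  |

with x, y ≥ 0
Each vertex is the intersection of two constraint boundaries that also satisfies all remaining constraints:
  x = 0 and y = 0 → (0, 0)
  x = 11 and x + 4y = 11 → (11, 0)
  x + 4y = 11 and x = 0 → (0, 2.75)

Vertices: (0, 0), (11, 0), (0, 2.75)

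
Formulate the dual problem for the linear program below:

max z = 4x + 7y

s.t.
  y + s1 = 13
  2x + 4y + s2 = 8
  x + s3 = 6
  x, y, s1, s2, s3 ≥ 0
Minimize: z = 13y1 + 8y2 + 6y3

Subject to:
  C1: -2y2 - y3 ≤ -4
  C2: -y1 - 4y2 ≤ -7
  y1, y2, y3 ≥ 0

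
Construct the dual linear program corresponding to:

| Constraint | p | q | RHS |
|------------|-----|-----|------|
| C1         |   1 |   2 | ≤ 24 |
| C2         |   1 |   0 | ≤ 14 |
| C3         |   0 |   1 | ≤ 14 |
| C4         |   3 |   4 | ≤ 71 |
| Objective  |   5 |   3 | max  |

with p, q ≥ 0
Minimize: z = 24y1 + 14y2 + 14y3 + 71y4

Subject to:
  C1: -y1 - y2 - 3y4 ≤ -5
  C2: -2y1 - y3 - 4y4 ≤ -3
  y1, y2, y3, y4 ≥ 0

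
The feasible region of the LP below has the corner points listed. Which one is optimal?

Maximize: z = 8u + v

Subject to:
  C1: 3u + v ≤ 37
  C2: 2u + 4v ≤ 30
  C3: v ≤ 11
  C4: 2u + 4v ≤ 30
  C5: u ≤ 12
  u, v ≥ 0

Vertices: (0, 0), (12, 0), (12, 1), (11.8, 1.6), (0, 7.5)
Evaluating z = 8u + v at each vertex:
  (0, 0): z = 0
  (12, 0): z = 96
  (12, 1): z = 97
  (11.8, 1.6): z = 96
  (0, 7.5): z = 7.5

The largest value is z = 97, attained at (12, 1).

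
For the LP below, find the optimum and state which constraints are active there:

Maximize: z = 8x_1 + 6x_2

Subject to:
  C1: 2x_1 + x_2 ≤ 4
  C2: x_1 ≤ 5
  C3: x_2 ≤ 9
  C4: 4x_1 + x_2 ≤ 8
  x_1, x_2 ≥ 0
Optimal: x_1 = 0, x_2 = 4
Slack at optimum:
  C1: slack = 0 (binding)
  C2: slack = 5
  C3: slack = 5
  C4: slack = 4
  x_1 ≥ 0: x_1 = 0 (binding)
  x_2 ≥ 0: x_2 = 4
Binding constraints: C1, x_1 ≥ 0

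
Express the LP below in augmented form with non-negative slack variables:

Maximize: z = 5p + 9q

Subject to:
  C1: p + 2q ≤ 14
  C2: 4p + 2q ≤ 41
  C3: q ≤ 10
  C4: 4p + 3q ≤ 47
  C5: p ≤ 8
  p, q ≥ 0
max z = 5p + 9q

s.t.
  p + 2q + s1 = 14
  4p + 2q + s2 = 41
  q + s3 = 10
  4p + 3q + s4 = 47
  p + s5 = 8
  p, q, s1, s2, s3, s4, s5 ≥ 0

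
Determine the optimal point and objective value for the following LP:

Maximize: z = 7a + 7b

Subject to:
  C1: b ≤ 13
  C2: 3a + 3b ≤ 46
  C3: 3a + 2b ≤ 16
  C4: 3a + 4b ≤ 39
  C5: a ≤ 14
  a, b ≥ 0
a = 0, b = 8, z = 56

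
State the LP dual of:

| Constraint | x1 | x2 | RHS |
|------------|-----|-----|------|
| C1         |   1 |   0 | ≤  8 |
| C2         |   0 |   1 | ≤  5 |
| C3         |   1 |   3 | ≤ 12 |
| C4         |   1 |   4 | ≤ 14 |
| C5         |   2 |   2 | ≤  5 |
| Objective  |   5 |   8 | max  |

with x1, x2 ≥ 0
Minimize: z = 8y1 + 5y2 + 12y3 + 14y4 + 5y5

Subject to:
  C1: -y1 - y3 - y4 - 2y5 ≤ -5
  C2: -y2 - 3y3 - 4y4 - 2y5 ≤ -8
  y1, y2, y3, y4, y5 ≥ 0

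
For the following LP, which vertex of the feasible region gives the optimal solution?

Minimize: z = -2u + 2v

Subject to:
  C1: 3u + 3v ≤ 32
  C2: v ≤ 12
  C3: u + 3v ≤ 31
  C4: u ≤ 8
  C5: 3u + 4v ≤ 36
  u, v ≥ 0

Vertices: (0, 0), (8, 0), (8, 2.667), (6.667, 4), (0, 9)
Evaluating z = -2u + 2v at each vertex:
  (0, 0): z = 0
  (8, 0): z = -16
  (8, 2.667): z = -10.67
  (6.667, 4): z = -5.333
  (0, 9): z = 18

The smallest value is z = -16, attained at (8, 0).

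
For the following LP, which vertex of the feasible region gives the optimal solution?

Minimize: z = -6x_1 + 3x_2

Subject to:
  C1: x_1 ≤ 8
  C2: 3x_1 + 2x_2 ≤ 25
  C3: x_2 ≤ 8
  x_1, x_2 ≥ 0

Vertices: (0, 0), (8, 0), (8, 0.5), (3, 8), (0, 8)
(8, 0) with z = -48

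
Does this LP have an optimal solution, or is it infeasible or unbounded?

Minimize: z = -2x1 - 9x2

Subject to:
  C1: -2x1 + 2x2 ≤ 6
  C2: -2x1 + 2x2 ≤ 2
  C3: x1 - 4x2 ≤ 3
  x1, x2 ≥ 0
Feasible point: (0, 0) satisfies every constraint, so the LP is feasible.
Direction d = (1, 1): for each constraint row a, a·d ≤ 0 —
  (-2)(1) + (2)(1) = 0 ≤ 0
  (-2)(1) + (2)(1) = 0 ≤ 0
  (1)(1) + (-4)(1) = -3 ≤ 0
and d ≥ 0, so (0, 0) + t·d stays feasible for every t ≥ 0. Along this ray z = -2x1 - 9x2 changes by -11 per unit t, so z → −∞.

Unbounded — the objective can decrease without bound over the feasible region.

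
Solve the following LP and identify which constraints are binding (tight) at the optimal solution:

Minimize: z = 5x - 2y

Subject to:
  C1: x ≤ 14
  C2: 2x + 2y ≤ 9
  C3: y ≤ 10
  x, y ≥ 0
Optimal: x = 0, y = 4.5
Slack at optimum:
  C1: slack = 14
  C2: slack = 0 (binding)
  C3: slack = 5.5
  x ≥ 0: x = 0 (binding)
  y ≥ 0: y = 4.5
Binding constraints: C2, x ≥ 0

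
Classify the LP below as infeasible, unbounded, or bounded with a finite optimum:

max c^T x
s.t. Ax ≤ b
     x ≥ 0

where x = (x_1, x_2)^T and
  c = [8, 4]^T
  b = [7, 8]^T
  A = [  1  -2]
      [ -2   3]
Feasible point: (0, 0) satisfies every constraint, so the LP is feasible.
Direction d = (2, 1): for each constraint row a, a·d ≤ 0 —
  (1)(2) + (-2)(1) = 0 ≤ 0
  (-2)(2) + (3)(1) = -1 ≤ 0
and d ≥ 0, so (0, 0) + t·d stays feasible for every t ≥ 0. Along this ray z = 8x_1 + 4x_2 changes by 20 per unit t, so z → +∞.

Unbounded — the objective can increase without bound over the feasible region.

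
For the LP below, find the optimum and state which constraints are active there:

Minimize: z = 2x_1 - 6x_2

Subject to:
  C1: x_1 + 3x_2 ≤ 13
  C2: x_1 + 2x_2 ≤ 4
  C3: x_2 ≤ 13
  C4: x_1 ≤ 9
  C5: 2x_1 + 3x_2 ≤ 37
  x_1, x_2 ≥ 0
Optimal: x_1 = 0, x_2 = 2
Binding: C2, x_1 ≥ 0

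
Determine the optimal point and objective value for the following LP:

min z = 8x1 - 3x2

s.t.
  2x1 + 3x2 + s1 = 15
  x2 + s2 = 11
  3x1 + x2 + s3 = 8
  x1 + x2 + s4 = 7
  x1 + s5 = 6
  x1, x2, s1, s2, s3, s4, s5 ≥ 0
x1 = 0, x2 = 5, z = -15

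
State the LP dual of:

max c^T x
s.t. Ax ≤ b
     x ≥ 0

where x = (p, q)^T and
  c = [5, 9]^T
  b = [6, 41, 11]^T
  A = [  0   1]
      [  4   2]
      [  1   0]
Minimize: z = 6y1 + 41y2 + 11y3

Subject to:
  C1: -4y2 - y3 ≤ -5
  C2: -y1 - 2y2 ≤ -9
  y1, y2, y3 ≥ 0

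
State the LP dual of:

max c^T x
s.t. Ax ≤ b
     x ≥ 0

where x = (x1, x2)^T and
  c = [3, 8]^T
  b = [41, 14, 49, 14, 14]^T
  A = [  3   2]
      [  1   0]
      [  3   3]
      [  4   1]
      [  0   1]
Minimize: z = 41y1 + 14y2 + 49y3 + 14y4 + 14y5

Subject to:
  C1: -3y1 - y2 - 3y3 - 4y4 ≤ -3
  C2: -2y1 - 3y3 - y4 - y5 ≤ -8
  y1, y2, y3, y4, y5 ≥ 0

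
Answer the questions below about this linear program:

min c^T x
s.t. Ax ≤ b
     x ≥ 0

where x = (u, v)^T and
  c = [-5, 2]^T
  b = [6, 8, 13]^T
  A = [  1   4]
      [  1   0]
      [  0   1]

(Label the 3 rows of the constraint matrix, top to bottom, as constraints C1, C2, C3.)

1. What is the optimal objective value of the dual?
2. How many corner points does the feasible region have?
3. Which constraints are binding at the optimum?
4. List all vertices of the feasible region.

1. -30 (by strong duality, equal to the primal optimum)
2. 3
3. C1, v ≥ 0
4. (0, 0), (6, 0), (0, 1.5)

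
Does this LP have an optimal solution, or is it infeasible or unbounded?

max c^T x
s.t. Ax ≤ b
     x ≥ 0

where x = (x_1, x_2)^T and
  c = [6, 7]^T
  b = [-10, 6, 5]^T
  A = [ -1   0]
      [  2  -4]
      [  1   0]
One constraint requires x_1 ≤ 5, while the constraint -x_1 ≤ -10 is equivalent to x_1 ≥ 10. Together they would need 10 ≤ x_1 ≤ 5, which is impossible since 10 > 5. No point satisfies all constraints.

Infeasible — the constraint set is empty.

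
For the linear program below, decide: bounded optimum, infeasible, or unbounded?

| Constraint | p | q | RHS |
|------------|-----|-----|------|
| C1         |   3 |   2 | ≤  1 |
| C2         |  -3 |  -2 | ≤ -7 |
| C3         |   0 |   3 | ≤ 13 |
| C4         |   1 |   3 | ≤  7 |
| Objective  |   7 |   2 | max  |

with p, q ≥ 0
C1 requires 3p + 2q ≤ 1, while C2 (-3p - 2q ≤ -7) is equivalent to 3p + 2q ≥ 7. Together they would need 7 ≤ 3p + 2q ≤ 1, which is impossible since 7 > 1. No point satisfies all constraints.

The feasible region is empty; the LP is infeasible.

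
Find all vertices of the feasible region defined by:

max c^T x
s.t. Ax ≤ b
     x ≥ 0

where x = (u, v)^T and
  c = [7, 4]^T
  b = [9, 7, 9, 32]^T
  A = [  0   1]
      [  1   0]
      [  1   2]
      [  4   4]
Each vertex is the intersection of two constraint boundaries that also satisfies all remaining constraints:
  u = 0 and v = 0 → (0, 0)
  u = 7 and v = 0 → (7, 0)
  u = 7 and u + 2v = 9 → (7, 1)
  u + 2v = 9 and u = 0 → (0, 4.5)

Vertices: (0, 0), (7, 0), (7, 1), (0, 4.5)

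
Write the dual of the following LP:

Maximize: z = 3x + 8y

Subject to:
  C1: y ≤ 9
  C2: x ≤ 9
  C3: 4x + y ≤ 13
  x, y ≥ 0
Minimize: z = 9y1 + 9y2 + 13y3

Subject to:
  C1: -y2 - 4y3 ≤ -3
  C2: -y1 - y3 ≤ -8
  y1, y2, y3 ≥ 0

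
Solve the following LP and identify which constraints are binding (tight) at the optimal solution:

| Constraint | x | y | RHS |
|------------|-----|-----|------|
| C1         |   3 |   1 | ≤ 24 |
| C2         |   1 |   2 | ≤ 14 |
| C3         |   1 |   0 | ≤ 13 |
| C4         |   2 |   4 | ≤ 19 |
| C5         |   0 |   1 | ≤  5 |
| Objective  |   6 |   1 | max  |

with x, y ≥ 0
Optimal: x = 8, y = 0
Binding: C1, y ≥ 0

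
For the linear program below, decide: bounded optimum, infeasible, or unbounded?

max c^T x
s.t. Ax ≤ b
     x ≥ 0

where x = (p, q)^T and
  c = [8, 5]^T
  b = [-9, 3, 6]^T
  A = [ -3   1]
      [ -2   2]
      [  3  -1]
One constraint requires 3p - q ≤ 6, while the constraint -3p + q ≤ -9 is equivalent to 3p - q ≥ 9. Together they would need 9 ≤ 3p - q ≤ 6, which is impossible since 9 > 6. No point satisfies all constraints.

The feasible region is empty; the LP is infeasible.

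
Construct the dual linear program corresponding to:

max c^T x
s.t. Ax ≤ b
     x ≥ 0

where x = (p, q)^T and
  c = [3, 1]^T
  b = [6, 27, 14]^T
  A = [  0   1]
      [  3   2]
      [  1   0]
Minimize: z = 6y1 + 27y2 + 14y3

Subject to:
  C1: -3y2 - y3 ≤ -3
  C2: -y1 - 2y2 ≤ -1
  y1, y2, y3 ≥ 0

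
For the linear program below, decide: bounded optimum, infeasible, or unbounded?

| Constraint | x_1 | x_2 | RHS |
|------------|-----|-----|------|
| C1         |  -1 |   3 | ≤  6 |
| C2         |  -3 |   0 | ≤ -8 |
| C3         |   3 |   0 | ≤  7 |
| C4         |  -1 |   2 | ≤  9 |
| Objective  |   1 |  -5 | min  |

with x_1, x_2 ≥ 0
C3 requires 3x_1 ≤ 7, while C2 (-3x_1 ≤ -8) is equivalent to 3x_1 ≥ 8. Together they would need 8 ≤ 3x_1 ≤ 7, which is impossible since 8 > 7. No point satisfies all constraints.

Infeasible — the constraint set is empty.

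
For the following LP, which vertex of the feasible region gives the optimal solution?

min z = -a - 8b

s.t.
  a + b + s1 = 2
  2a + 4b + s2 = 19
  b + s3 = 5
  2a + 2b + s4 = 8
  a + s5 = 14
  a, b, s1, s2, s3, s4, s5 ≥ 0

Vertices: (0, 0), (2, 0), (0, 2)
(0, 2) with z = -16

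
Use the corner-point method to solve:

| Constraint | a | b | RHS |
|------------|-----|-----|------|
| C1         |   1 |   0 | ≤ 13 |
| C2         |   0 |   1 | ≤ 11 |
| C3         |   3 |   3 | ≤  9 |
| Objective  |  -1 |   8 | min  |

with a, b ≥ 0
Each vertex is the intersection of two constraint boundaries that also satisfies all remaining constraints:
  a = 0 and b = 0 → (0, 0)
  3a + 3b = 9 and b = 0 → (3, 0)
  3a + 3b = 9 and a = 0 → (0, 3)

Evaluating z = -a + 8b at each vertex:
  (0, 0): z = 0
  (3, 0): z = -3
  (0, 3): z = 24

The minimum is at (3, 0) with z = -3.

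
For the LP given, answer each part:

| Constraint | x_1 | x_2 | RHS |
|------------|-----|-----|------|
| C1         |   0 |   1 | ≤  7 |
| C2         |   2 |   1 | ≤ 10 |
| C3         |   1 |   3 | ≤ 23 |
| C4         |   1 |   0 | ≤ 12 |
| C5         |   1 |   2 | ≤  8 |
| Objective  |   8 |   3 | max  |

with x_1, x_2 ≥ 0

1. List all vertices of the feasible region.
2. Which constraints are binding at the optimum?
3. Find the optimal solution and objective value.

1. (0, 0), (5, 0), (4, 2), (0, 4)
2. C2, x_2 ≥ 0
3. x_1 = 5, x_2 = 0, z = 40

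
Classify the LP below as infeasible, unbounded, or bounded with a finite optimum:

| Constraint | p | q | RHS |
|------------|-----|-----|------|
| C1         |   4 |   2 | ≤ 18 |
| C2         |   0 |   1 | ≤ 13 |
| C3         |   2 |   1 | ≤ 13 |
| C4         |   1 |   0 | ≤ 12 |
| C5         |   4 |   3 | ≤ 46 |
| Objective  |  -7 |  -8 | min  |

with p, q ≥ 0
The point (0, 9) satisfies every constraint, so the LP is feasible; the constraints give p ≤ 12 and q ≤ 13, which with p, q ≥ 0 keep the feasible region inside a bounded box. A feasible, bounded LP attains a finite optimum at a vertex.

Evaluating z = -7p - 8q at each vertex:
  (0, 0): z = 0
  (4.5, 0): z = -31.5
  (0, 9): z = -72

The LP has an optimal solution: (0, 9) with z = -72.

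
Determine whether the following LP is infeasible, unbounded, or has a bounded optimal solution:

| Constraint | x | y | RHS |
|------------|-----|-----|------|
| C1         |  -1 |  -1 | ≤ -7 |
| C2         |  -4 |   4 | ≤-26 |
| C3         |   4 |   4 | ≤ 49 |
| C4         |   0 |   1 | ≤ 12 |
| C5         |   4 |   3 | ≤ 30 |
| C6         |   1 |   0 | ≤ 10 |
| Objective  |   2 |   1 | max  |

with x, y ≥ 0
The point (7.5, 0) satisfies every constraint, so the LP is feasible; the constraints give x ≤ 10 and y ≤ 12, which with x, y ≥ 0 keep the feasible region inside a bounded box. A feasible, bounded LP attains a finite optimum at a vertex.

Evaluating z = 2x + y at each vertex:
  (7, 0): z = 14
  (7.5, 0): z = 15
  (7.071, 0.5714): z = 14.71
  (6.75, 0.25): z = 13.75

The LP has an optimal solution: (7.5, 0) with z = 15.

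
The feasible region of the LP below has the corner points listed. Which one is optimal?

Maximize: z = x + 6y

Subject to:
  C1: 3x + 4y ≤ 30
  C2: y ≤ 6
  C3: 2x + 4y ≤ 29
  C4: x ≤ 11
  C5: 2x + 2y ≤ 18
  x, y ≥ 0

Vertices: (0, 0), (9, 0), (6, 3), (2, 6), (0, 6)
Evaluating z = x + 6y at each vertex:
  (0, 0): z = 0
  (9, 0): z = 9
  (6, 3): z = 24
  (2, 6): z = 38
  (0, 6): z = 36

The largest value is z = 38, attained at (2, 6).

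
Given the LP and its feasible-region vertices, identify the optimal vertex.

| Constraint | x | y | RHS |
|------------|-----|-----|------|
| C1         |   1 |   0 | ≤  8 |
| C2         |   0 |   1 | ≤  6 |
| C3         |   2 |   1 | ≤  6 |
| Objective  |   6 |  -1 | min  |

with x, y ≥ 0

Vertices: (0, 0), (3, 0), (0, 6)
(0, 6) with z = -6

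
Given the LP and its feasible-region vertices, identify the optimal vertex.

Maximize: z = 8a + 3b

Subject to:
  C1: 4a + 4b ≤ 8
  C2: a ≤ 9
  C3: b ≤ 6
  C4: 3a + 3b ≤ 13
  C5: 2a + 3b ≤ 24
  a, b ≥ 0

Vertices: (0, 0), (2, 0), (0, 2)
Evaluating z = 8a + 3b at each vertex:
  (0, 0): z = 0
  (2, 0): z = 16
  (0, 2): z = 6

The largest value is z = 16, attained at (2, 0).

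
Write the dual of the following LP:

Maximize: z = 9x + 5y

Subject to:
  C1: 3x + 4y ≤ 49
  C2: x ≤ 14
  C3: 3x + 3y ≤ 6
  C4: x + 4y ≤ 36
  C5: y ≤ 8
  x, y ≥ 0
Minimize: z = 49y1 + 14y2 + 6y3 + 36y4 + 8y5

Subject to:
  C1: -3y1 - y2 - 3y3 - y4 ≤ -9
  C2: -4y1 - 3y3 - 4y4 - y5 ≤ -5
  y1, y2, y3, y4, y5 ≥ 0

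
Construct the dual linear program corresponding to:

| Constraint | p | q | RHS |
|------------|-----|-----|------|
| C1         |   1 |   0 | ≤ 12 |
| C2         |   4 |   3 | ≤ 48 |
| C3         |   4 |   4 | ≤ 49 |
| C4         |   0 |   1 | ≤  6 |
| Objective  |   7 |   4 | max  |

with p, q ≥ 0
Minimize: z = 12y1 + 48y2 + 49y3 + 6y4

Subject to:
  C1: -y1 - 4y2 - 4y3 ≤ -7
  C2: -3y2 - 4y3 - y4 ≤ -4
  y1, y2, y3, y4 ≥ 0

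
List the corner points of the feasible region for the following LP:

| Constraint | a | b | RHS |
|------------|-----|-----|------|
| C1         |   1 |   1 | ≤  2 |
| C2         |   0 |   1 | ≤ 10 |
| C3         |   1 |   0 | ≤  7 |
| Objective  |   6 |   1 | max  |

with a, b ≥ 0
Each vertex is the intersection of two constraint boundaries that also satisfies all remaining constraints:
  a = 0 and b = 0 → (0, 0)
  a + b = 2 and b = 0 → (2, 0)
  a + b = 2 and a = 0 → (0, 2)

Vertices: (0, 0), (2, 0), (0, 2)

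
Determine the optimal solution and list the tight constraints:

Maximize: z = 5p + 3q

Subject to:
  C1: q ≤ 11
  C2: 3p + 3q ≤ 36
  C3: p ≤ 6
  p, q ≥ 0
Optimal: p = 6, q = 6
Slack at optimum:
  C1: slack = 5
  C2: slack = 0 (binding)
  C3: slack = 0 (binding)
  p ≥ 0: p = 6
  q ≥ 0: q = 6
Binding constraints: C2, C3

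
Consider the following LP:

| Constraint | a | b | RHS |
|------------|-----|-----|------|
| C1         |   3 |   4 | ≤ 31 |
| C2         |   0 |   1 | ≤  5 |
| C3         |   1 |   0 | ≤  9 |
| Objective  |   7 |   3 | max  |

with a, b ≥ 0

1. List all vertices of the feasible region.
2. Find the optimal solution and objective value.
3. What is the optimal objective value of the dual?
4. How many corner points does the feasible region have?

1. (0, 0), (9, 0), (9, 1), (3.667, 5), (0, 5)
2. a = 9, b = 1, z = 66
3. 66 (by strong duality, equal to the primal optimum)
4. 5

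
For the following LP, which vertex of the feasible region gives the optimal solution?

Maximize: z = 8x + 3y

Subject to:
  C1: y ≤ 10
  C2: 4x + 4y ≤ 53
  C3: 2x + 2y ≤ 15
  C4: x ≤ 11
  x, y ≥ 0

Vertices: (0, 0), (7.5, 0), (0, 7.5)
(7.5, 0) with z = 60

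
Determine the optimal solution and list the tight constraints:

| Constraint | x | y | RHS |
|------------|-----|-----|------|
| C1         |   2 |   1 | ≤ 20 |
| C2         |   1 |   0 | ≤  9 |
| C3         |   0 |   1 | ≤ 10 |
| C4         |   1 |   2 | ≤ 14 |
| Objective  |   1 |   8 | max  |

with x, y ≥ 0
Optimal: x = 0, y = 7
Slack at optimum:
  C1: slack = 13
  C2: slack = 9
  C3: slack = 3
  C4: slack = 0 (binding)
  x ≥ 0: x = 0 (binding)
  y ≥ 0: y = 7
Binding constraints: C4, x ≥ 0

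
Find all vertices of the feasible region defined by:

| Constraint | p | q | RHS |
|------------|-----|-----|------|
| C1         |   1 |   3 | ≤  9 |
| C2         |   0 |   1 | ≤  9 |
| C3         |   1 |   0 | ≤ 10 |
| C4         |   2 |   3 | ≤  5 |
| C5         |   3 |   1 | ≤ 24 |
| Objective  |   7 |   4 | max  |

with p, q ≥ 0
Each vertex is the intersection of two constraint boundaries that also satisfies all remaining constraints:
  p = 0 and q = 0 → (0, 0)
  2p + 3q = 5 and q = 0 → (2.5, 0)
  2p + 3q = 5 and p = 0 → (0, 1.667)

Vertices: (0, 0), (2.5, 0), (0, 1.667)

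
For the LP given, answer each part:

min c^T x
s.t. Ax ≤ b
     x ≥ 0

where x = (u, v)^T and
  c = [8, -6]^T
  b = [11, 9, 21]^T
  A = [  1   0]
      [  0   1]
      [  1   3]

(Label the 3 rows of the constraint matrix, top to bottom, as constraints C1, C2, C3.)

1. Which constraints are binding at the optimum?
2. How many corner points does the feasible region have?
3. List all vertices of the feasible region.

1. C3, u ≥ 0
2. 4
3. (0, 0), (11, 0), (11, 3.333), (0, 7)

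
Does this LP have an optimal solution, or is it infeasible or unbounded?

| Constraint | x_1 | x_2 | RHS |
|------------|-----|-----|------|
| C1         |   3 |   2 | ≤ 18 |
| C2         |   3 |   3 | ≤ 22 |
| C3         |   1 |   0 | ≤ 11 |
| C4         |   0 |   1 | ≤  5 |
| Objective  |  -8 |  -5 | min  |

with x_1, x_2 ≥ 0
The point (6, 0) satisfies every constraint, so the LP is feasible; the constraints give x_1 ≤ 11 and x_2 ≤ 5, which with x_1, x_2 ≥ 0 keep the feasible region inside a bounded box. A feasible, bounded LP attains a finite optimum at a vertex.

Evaluating z = -8x_1 - 5x_2 at each vertex:
  (0, 0): z = 0
  (6, 0): z = -48
  (3.333, 4): z = -46.67
  (2.333, 5): z = -43.67
  (0, 5): z = -25

Bounded optimum: z* = -48 at (6, 0).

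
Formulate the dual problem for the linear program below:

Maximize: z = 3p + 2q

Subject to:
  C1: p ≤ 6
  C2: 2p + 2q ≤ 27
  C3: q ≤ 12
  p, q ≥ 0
Minimize: z = 6y1 + 27y2 + 12y3

Subject to:
  C1: -y1 - 2y2 ≤ -3
  C2: -2y2 - y3 ≤ -2
  y1, y2, y3 ≥ 0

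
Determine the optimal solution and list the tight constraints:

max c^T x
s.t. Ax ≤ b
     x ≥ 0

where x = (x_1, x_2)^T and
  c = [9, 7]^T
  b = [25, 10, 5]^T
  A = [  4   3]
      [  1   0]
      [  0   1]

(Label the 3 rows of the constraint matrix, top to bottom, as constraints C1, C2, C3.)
Optimal: x_1 = 2.5, x_2 = 5
Binding: C1, C3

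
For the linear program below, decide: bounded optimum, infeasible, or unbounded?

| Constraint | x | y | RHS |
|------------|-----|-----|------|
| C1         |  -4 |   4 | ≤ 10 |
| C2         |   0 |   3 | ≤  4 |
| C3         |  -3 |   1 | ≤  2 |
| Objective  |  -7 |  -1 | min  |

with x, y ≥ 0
Feasible point: (0, 0) satisfies every constraint, so the LP is feasible.
Direction d = (1, 0): for each constraint row a, a·d ≤ 0 —
  (-4)(1) + (4)(0) = -4 ≤ 0
  (0)(1) + (3)(0) = 0 ≤ 0
  (-3)(1) + (1)(0) = -3 ≤ 0
and d ≥ 0, so (0, 0) + t·d stays feasible for every t ≥ 0. Along this ray z = -7x - y changes by -7 per unit t, so z → −∞.

Unbounded — the objective can decrease without bound over the feasible region.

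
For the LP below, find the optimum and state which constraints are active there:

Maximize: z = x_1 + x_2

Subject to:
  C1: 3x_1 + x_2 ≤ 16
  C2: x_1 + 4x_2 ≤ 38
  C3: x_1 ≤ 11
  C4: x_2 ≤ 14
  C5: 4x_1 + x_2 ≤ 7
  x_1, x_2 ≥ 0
Optimal: x_1 = 0, x_2 = 7
Slack at optimum:
  C1: slack = 9
  C2: slack = 10
  C3: slack = 11
  C4: slack = 7
  C5: slack = 0 (binding)
  x_1 ≥ 0: x_1 = 0 (binding)
  x_2 ≥ 0: x_2 = 7
Binding constraints: C5, x_1 ≥ 0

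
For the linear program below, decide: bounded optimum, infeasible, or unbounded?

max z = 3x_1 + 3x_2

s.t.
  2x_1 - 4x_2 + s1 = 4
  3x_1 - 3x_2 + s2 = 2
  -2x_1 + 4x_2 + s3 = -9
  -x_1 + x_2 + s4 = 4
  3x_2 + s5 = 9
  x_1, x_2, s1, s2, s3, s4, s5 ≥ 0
The row 2x_1 - 4x_2 + s1 = 4 with s1 ≥ 0 requires 2x_1 - 4x_2 ≤ 4, while the row -2x_1 + 4x_2 + s3 = -9 with s3 ≥ 0 is equivalent to 2x_1 - 4x_2 ≥ 9. Together they would need 9 ≤ 2x_1 - 4x_2 ≤ 4, which is impossible since 9 > 4. No point satisfies all constraints.

Infeasible: no point satisfies all constraints simultaneously.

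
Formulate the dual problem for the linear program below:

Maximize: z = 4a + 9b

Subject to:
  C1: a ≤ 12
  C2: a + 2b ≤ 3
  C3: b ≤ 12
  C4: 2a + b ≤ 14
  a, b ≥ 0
Minimize: z = 12y1 + 3y2 + 12y3 + 14y4

Subject to:
  C1: -y1 - y2 - 2y4 ≤ -4
  C2: -2y2 - y3 - y4 ≤ -9
  y1, y2, y3, y4 ≥ 0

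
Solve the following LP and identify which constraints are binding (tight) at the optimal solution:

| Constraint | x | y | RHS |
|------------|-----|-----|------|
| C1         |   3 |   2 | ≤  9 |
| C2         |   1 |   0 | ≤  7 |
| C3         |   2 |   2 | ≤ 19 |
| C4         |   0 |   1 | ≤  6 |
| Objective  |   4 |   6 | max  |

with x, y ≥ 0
Optimal: x = 0, y = 4.5
Slack at optimum:
  C1: slack = 0 (binding)
  C2: slack = 7
  C3: slack = 10
  C4: slack = 1.5
  x ≥ 0: x = 0 (binding)
  y ≥ 0: y = 4.5
Binding constraints: C1, x ≥ 0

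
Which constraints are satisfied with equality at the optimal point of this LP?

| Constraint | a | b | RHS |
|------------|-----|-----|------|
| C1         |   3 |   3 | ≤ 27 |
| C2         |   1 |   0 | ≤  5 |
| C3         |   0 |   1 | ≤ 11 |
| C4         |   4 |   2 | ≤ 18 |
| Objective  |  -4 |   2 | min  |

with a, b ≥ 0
Optimal: a = 4.5, b = 0
Slack at optimum:
  C1: slack = 13.5
  C2: slack = 0.5
  C3: slack = 11
  C4: slack = 0 (binding)
  a ≥ 0: a = 4.5
  b ≥ 0: b = 0 (binding)
Binding constraints: C4, b ≥ 0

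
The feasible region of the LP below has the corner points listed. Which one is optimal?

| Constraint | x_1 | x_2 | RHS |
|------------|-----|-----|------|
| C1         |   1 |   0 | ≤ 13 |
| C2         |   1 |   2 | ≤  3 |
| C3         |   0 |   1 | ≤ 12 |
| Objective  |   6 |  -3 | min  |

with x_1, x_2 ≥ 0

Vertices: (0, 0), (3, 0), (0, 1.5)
Evaluating z = 6x_1 - 3x_2 at each vertex:
  (0, 0): z = 0
  (3, 0): z = 18
  (0, 1.5): z = -4.5

The smallest value is z = -4.5, attained at (0, 1.5).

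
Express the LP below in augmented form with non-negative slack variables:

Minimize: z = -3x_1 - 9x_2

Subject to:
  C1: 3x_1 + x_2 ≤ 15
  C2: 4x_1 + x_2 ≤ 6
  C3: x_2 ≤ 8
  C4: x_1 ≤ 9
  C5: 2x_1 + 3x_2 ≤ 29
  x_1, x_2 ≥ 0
min z = -3x_1 - 9x_2

s.t.
  3x_1 + x_2 + s1 = 15
  4x_1 + x_2 + s2 = 6
  x_2 + s3 = 8
  x_1 + s4 = 9
  2x_1 + 3x_2 + s5 = 29
  x_1, x_2, s1, s2, s3, s4, s5 ≥ 0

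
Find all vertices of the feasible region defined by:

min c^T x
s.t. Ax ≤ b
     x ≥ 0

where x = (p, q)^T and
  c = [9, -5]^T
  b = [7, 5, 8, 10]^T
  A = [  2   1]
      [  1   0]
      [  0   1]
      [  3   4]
Each vertex is the intersection of two constraint boundaries that also satisfies all remaining constraints:
  p = 0 and q = 0 → (0, 0)
  3p + 4q = 10 and q = 0 → (3.333, 0)
  3p + 4q = 10 and p = 0 → (0, 2.5)

Vertices: (0, 0), (3.333, 0), (0, 2.5)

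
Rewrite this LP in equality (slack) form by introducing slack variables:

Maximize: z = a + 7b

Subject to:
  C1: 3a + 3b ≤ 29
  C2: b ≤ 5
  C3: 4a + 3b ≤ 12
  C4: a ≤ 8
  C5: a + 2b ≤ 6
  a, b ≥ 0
max z = a + 7b

s.t.
  3a + 3b + s1 = 29
  b + s2 = 5
  4a + 3b + s3 = 12
  a + s4 = 8
  a + 2b + s5 = 6
  a, b, s1, s2, s3, s4, s5 ≥ 0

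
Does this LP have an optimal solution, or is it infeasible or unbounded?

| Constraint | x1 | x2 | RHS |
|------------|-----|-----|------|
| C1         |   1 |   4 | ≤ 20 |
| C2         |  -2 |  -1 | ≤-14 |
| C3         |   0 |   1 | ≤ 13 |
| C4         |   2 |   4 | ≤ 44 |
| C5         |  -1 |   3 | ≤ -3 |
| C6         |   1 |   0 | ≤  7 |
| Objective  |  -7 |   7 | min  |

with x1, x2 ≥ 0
The point (7, 0) satisfies every constraint, so the LP is feasible; the constraints give x1 ≤ 7 and x2 ≤ 13, which with x1, x2 ≥ 0 keep the feasible region inside a bounded box. A feasible, bounded LP attains a finite optimum at a vertex.

The LP has an optimal solution: (7, 0) with z = -49.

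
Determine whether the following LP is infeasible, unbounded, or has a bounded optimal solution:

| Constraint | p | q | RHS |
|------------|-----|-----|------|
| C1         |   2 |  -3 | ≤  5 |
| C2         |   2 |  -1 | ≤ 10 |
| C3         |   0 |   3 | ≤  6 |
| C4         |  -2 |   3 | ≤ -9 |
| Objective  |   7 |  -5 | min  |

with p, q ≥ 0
C1 requires 2p - 3q ≤ 5, while C4 (-2p + 3q ≤ -9) is equivalent to 2p - 3q ≥ 9. Together they would need 9 ≤ 2p - 3q ≤ 5, which is impossible since 9 > 5. No point satisfies all constraints.

Infeasible — the constraint set is empty.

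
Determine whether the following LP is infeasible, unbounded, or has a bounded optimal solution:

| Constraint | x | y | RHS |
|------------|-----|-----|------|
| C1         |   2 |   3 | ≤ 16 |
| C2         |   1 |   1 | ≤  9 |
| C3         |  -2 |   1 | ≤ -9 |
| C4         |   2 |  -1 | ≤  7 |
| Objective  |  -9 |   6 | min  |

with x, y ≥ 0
C4 requires 2x - y ≤ 7, while C3 (-2x + y ≤ -9) is equivalent to 2x - y ≥ 9. Together they would need 9 ≤ 2x - y ≤ 7, which is impossible since 9 > 7. No point satisfies all constraints.

Infeasible — the constraint set is empty.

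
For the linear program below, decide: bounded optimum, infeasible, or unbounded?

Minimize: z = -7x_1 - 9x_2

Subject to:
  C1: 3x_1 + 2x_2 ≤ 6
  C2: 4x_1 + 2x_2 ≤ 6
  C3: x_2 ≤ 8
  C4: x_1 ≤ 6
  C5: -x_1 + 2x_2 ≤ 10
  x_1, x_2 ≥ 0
The point (0, 3) satisfies every constraint, so the LP is feasible; the constraints give x_1 ≤ 6 and x_2 ≤ 8, which with x_1, x_2 ≥ 0 keep the feasible region inside a bounded box. A feasible, bounded LP attains a finite optimum at a vertex.

Evaluating z = -7x_1 - 9x_2 at each vertex:
  (0, 0): z = 0
  (1.5, 0): z = -10.5
  (0, 3): z = -27

Bounded optimum: z* = -27 at (0, 3).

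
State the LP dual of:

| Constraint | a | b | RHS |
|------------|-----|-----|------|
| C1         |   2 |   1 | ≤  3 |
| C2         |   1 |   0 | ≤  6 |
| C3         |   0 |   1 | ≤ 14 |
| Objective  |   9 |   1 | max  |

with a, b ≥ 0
Minimize: z = 3y1 + 6y2 + 14y3

Subject to:
  C1: -2y1 - y2 ≤ -9
  C2: -y1 - y3 ≤ -1
  y1, y2, y3 ≥ 0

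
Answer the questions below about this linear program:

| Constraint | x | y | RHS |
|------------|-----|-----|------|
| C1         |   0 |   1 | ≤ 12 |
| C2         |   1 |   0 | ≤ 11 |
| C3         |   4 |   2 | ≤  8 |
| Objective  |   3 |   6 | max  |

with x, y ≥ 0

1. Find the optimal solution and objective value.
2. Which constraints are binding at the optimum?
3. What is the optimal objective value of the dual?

1. x = 0, y = 4, z = 24
2. C3, x ≥ 0
3. 24 (by strong duality, equal to the primal optimum)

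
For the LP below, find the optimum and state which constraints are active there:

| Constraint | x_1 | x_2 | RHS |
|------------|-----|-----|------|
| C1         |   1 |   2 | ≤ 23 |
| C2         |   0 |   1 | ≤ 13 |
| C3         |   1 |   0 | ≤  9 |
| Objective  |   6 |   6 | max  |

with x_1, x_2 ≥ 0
Optimal: x_1 = 9, x_2 = 7
Slack at optimum:
  C1: slack = 0 (binding)
  C2: slack = 6
  C3: slack = 0 (binding)
  x_1 ≥ 0: x_1 = 9
  x_2 ≥ 0: x_2 = 7
Binding constraints: C1, C3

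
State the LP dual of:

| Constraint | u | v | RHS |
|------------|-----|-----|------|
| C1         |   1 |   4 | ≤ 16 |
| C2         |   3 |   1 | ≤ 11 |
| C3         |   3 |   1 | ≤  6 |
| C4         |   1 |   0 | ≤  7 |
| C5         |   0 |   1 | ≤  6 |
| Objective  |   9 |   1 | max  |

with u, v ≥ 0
Minimize: z = 16y1 + 11y2 + 6y3 + 7y4 + 6y5

Subject to:
  C1: -y1 - 3y2 - 3y3 - y4 ≤ -9
  C2: -4y1 - y2 - y3 - y5 ≤ -1
  y1, y2, y3, y4, y5 ≥ 0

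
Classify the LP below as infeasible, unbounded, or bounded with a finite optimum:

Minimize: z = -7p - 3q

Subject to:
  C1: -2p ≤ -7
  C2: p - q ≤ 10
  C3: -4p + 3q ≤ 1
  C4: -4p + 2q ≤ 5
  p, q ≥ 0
Feasible point: (4, 0) satisfies every constraint, so the LP is feasible.
Direction d = (1, 1): for each constraint row a, a·d ≤ 0 —
  (-2)(1) + (0)(1) = -2 ≤ 0
  (1)(1) + (-1)(1) = 0 ≤ 0
  (-4)(1) + (3)(1) = -1 ≤ 0
  (-4)(1) + (2)(1) = -2 ≤ 0
and d ≥ 0, so (4, 0) + t·d stays feasible for every t ≥ 0. Along this ray z = -7p - 3q changes by -10 per unit t, so z → −∞.

The LP is unbounded; z can be made arbitrarily small.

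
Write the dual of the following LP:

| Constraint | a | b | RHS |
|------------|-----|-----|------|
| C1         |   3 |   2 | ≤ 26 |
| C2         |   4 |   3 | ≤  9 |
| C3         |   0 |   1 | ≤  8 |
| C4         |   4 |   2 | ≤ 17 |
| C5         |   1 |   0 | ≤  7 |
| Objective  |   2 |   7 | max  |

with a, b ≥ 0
Minimize: z = 26y1 + 9y2 + 8y3 + 17y4 + 7y5

Subject to:
  C1: -3y1 - 4y2 - 4y4 - y5 ≤ -2
  C2: -2y1 - 3y2 - y3 - 2y4 ≤ -7
  y1, y2, y3, y4, y5 ≥ 0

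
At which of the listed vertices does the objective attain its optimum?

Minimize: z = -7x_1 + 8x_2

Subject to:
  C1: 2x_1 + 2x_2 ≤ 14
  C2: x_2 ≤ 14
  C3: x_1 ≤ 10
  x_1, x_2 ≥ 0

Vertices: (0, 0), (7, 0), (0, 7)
Evaluating z = -7x_1 + 8x_2 at each vertex:
  (0, 0): z = 0
  (7, 0): z = -49
  (0, 7): z = 56

The smallest value is z = -49, attained at (7, 0).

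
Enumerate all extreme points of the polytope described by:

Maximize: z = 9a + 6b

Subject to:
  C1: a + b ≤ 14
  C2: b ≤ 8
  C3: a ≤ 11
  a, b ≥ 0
Each vertex is the intersection of two constraint boundaries that also satisfies all remaining constraints:
  a = 0 and b = 0 → (0, 0)
  a = 11 and b = 0 → (11, 0)
  a + b = 14 and a = 11 → (11, 3)
  a + b = 14 and b = 8 → (6, 8)
  b = 8 and a = 0 → (0, 8)

Vertices: (0, 0), (11, 0), (11, 3), (6, 8), (0, 8)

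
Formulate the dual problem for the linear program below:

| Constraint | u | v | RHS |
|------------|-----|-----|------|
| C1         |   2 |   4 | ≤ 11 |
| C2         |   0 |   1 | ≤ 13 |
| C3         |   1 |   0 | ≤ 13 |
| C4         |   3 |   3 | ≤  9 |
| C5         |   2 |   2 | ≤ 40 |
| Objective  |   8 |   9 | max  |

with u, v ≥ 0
Minimize: z = 11y1 + 13y2 + 13y3 + 9y4 + 40y5

Subject to:
  C1: -2y1 - y3 - 3y4 - 2y5 ≤ -8
  C2: -4y1 - y2 - 3y4 - 2y5 ≤ -9
  y1, y2, y3, y4, y5 ≥ 0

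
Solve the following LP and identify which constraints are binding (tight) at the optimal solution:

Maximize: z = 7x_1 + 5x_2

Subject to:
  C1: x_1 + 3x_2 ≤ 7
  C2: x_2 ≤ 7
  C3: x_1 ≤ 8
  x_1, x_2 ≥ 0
Optimal: x_1 = 7, x_2 = 0
Binding: C1, x_2 ≥ 0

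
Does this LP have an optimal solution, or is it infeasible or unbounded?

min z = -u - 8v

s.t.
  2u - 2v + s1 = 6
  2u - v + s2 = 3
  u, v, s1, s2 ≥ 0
Feasible point: (0, 0) satisfies every constraint, so the LP is feasible.
Direction d = (0, 1): for each constraint row a, a·d ≤ 0 —
  (2)(0) + (-2)(1) = -2 ≤ 0
  (2)(0) + (-1)(1) = -1 ≤ 0
and d ≥ 0, so (0, 0) + t·d stays feasible for every t ≥ 0. Along this ray z = -u - 8v changes by -8 per unit t, so z → −∞.

The LP is unbounded; z can be made arbitrarily small.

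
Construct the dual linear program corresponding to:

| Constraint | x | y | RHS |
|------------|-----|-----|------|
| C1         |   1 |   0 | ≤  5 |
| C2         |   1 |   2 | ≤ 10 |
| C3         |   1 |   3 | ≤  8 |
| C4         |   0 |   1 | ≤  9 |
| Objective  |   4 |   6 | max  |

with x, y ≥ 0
Minimize: z = 5y1 + 10y2 + 8y3 + 9y4

Subject to:
  C1: -y1 - y2 - y3 ≤ -4
  C2: -2y2 - 3y3 - y4 ≤ -6
  y1, y2, y3, y4 ≥ 0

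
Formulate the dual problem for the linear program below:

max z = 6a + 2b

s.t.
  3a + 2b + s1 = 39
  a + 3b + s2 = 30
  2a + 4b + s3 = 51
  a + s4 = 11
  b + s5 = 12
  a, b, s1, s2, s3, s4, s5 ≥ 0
Minimize: z = 39y1 + 30y2 + 51y3 + 11y4 + 12y5

Subject to:
  C1: -3y1 - y2 - 2y3 - y4 ≤ -6
  C2: -2y1 - 3y2 - 4y3 - y5 ≤ -2
  y1, y2, y3, y4, y5 ≥ 0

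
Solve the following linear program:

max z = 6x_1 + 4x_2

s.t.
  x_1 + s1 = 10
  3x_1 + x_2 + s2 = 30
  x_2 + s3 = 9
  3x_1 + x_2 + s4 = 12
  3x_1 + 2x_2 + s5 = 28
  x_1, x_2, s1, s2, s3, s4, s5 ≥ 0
x_1 = 1, x_2 = 9, z = 42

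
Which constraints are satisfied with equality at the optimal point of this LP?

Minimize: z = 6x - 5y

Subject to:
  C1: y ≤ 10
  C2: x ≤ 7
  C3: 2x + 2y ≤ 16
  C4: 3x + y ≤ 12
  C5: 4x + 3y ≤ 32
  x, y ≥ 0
Optimal: x = 0, y = 8
Slack at optimum:
  C1: slack = 2
  C2: slack = 7
  C3: slack = 0 (binding)
  C4: slack = 4
  C5: slack = 8
  x ≥ 0: x = 0 (binding)
  y ≥ 0: y = 8
Binding constraints: C3, x ≥ 0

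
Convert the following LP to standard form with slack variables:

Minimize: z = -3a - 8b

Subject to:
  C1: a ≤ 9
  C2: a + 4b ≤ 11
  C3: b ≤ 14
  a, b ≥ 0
min z = -3a - 8b

s.t.
  a + s1 = 9
  a + 4b + s2 = 11
  b + s3 = 14
  a, b, s1, s2, s3 ≥ 0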